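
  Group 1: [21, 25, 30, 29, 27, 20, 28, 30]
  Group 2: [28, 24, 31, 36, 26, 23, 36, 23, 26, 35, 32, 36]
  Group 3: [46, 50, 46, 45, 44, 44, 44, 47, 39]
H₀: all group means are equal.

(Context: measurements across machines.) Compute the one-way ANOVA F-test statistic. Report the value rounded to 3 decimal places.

Group means [26.25, 29.67, 45.00], grand mean 33.483
SSB = Σnᵢ(x̄ᵢ−x̄)² = 1787.075; SSW = ΣΣ(x−x̄ᵢ)² = 484.167
MSB = 1787.075/2 = 893.5374; MSW = 484.167/26 = 18.6218
F = MSB/MSW = 47.9834
df = (2, 26)

test statistic = 47.983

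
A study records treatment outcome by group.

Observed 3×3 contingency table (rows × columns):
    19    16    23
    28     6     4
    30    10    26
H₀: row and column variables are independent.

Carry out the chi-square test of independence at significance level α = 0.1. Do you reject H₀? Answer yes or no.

Row totals [58, 38, 66], col totals [77, 32, 53], n=162
χ² = (19−27.57)²/27.57 + (16−11.46)²/11.46 + (23−18.98)²/18.98 + (28−18.06)²/18.06 + (6−7.51)²/7.51 + (4−12.43)²/12.43 + (30−31.37)²/31.37 + (10−13.04)²/13.04 + (26−21.59)²/21.59 = 18.4748
df = 4
p-value (upper-tail) = 0.00100
At α=0.1: p < α → reject H₀

reject H₀: yes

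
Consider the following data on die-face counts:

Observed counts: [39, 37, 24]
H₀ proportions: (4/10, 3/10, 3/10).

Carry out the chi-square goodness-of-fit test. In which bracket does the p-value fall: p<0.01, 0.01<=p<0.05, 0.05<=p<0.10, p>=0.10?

n = 100; E_i = n·p_i = [40.00, 30.00, 30.00]
χ² = (39−40.00)²/40.00 + (37−30.00)²/30.00 + (24−30.00)²/30.00 = 2.8583
df = 2
p-value (upper-tail) = 0.23951
→ bracket: p>=0.10

p-value bracket: p>=0.10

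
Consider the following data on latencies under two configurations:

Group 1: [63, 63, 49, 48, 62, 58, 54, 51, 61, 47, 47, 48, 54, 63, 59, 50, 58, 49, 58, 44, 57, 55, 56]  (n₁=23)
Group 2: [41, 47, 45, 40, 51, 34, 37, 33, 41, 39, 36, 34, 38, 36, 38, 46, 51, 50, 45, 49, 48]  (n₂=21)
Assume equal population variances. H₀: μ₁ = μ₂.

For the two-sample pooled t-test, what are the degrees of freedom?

df = n₁ + n₂ − 2 = 23 + 21 − 2 = 42

degrees of freedom = 42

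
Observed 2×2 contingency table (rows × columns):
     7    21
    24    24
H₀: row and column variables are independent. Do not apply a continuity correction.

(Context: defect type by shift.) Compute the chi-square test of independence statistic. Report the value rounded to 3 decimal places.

Row totals [28, 48], col totals [31, 45], n=76
χ² = (7−11.42)²/11.42 + (21−16.58)²/16.58 + (24−19.58)²/19.58 + (24−28.42)²/28.42 = 4.5763
df = 1

test statistic = 4.576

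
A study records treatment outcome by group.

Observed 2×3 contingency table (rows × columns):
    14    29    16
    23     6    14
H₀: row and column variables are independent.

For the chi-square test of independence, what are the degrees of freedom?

degrees of freedom = 2

df = (r−1)(c−1) = (2−1)·(3−1) = 2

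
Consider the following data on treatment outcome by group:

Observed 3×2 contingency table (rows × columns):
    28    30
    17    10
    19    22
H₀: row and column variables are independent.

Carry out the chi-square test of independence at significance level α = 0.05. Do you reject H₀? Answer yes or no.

Row totals [58, 27, 41], col totals [64, 62], n=126
χ² = (28−29.46)²/29.46 + (30−28.54)²/28.54 + (17−13.71)²/13.71 + (10−13.29)²/13.29 + (19−20.83)²/20.83 + (22−20.17)²/20.17 = 2.0721
df = 2
p-value (upper-tail) = 0.35486
At α=0.05: p ≥ α → fail to reject H₀

reject H₀: no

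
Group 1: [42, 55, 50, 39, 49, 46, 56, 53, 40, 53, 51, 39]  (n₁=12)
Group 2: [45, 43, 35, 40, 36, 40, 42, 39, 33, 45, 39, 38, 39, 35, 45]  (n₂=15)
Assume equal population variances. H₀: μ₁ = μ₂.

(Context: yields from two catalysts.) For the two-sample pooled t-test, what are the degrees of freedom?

degrees of freedom = 25

df = n₁ + n₂ − 2 = 12 + 15 − 2 = 25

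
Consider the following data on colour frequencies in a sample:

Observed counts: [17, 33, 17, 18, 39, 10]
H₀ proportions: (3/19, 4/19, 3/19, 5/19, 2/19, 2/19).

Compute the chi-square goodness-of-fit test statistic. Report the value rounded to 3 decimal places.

test statistic = 56.031

n = 134; E_i = n·p_i = [21.16, 28.21, 21.16, 35.26, 14.11, 14.11]
χ² = (17−21.16)²/21.16 + (33−28.21)²/28.21 + (17−21.16)²/21.16 + (18−35.26)²/35.26 + (39−14.11)²/14.11 + (10−14.11)²/14.11 = 56.0307
df = 5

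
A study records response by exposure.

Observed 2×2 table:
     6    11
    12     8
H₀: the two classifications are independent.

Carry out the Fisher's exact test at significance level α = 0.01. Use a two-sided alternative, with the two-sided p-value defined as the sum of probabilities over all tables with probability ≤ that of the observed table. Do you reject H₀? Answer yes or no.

reject H₀: no

Margins: r₁=17, r₂=20, c₁=18, c₂=19, n=37
p_obs = C(17,6)·C(20,12)/C(37,18); sum pmf over tables with pmf ≤ p_obs
p-value (two-sided) = 0.19136
At α=0.01: p ≥ α → fail to reject H₀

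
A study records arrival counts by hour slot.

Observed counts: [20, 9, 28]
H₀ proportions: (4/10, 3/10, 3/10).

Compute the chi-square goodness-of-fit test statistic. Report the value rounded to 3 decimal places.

n = 57; E_i = n·p_i = [22.80, 17.10, 17.10]
χ² = (20−22.80)²/22.80 + (9−17.10)²/17.10 + (28−17.10)²/17.10 = 11.1287
df = 2

test statistic = 11.129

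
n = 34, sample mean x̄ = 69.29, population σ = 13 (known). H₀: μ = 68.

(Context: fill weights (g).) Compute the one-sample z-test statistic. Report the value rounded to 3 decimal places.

test statistic = 0.579

SE = σ/√n = 13/√34 = 2.2295
z = (x̄−μ₀)/SE = (69.29−68)/2.2295 = 0.5786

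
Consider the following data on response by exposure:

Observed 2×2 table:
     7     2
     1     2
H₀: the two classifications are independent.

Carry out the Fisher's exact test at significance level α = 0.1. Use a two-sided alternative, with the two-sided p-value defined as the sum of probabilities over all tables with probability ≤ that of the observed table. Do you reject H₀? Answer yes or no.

Margins: r₁=9, r₂=3, c₁=8, c₂=4, n=12
p_obs = C(9,7)·C(3,1)/C(12,8); sum pmf over tables with pmf ≤ p_obs
p-value (two-sided) = 0.23636
At α=0.1: p ≥ α → fail to reject H₀

reject H₀: no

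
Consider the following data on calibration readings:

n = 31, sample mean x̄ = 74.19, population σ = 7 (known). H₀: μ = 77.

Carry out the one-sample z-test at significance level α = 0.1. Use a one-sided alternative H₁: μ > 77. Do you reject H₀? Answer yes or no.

SE = σ/√n = 7/√31 = 1.2572
z = (x̄−μ₀)/SE = (74.19−77)/1.2572 = -2.2351
p-value (one-sided, H₁ greater) = 0.98729
At α=0.1: p ≥ α → fail to reject H₀

reject H₀: no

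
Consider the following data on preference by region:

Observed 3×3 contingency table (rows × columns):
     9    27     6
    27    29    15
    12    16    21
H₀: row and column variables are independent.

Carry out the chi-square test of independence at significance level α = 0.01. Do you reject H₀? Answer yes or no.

reject H₀: yes

Row totals [42, 71, 49], col totals [48, 72, 42], n=162
χ² = (9−12.44)²/12.44 + (27−18.67)²/18.67 + (6−10.89)²/10.89 + (27−21.04)²/21.04 + (29−31.56)²/31.56 + (15−18.41)²/18.41 + (12−14.52)²/14.52 + (16−21.78)²/21.78 + (21−12.70)²/12.70 = 16.7843
df = 4
p-value (upper-tail) = 0.00213
At α=0.01: p < α → reject H₀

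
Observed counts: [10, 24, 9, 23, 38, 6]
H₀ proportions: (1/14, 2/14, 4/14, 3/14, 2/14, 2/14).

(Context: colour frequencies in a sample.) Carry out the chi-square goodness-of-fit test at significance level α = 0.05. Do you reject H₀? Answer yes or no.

n = 110; E_i = n·p_i = [7.86, 15.71, 31.43, 23.57, 15.71, 15.71]
χ² = (10−7.86)²/7.86 + (24−15.71)²/15.71 + (9−31.43)²/31.43 + (23−23.57)²/23.57 + (38−15.71)²/15.71 + (6−15.71)²/15.71 = 58.5833
df = 5
p-value (upper-tail) = 0.00000
At α=0.05: p < α → reject H₀

reject H₀: yes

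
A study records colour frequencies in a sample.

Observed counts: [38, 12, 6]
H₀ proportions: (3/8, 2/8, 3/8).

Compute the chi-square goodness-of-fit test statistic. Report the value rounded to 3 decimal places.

n = 56; E_i = n·p_i = [21.00, 14.00, 21.00]
χ² = (38−21.00)²/21.00 + (12−14.00)²/14.00 + (6−21.00)²/21.00 = 24.7619
df = 2

test statistic = 24.762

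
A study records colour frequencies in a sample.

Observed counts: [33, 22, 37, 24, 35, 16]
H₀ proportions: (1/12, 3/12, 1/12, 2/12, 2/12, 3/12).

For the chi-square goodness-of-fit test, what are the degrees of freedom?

df = k − 1 = 6 − 1 = 5

degrees of freedom = 5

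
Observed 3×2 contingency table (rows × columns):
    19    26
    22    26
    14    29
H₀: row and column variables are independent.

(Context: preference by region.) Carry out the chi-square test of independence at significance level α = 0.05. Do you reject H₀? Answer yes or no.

reject H₀: no

Row totals [45, 48, 43], col totals [55, 81], n=136
χ² = (19−18.20)²/18.20 + (26−26.80)²/26.80 + (22−19.41)²/19.41 + (26−28.59)²/28.59 + (14−17.39)²/17.39 + (29−25.61)²/25.61 = 1.7481
df = 2
p-value (upper-tail) = 0.41726
At α=0.05: p ≥ α → fail to reject H₀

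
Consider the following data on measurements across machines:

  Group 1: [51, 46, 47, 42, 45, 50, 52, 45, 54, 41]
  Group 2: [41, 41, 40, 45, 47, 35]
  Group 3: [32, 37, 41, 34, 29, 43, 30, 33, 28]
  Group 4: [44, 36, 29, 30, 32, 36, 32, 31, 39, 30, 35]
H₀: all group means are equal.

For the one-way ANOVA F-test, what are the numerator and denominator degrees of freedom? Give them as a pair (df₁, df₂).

k = 4 groups, N = 36 total
df = (k−1, N−k) = (4−1, 36−4) = (3, 32)

degrees of freedom = [3, 32]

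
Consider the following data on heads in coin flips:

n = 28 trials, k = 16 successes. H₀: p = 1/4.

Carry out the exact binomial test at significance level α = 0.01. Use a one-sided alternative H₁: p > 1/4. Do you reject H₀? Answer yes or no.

reject H₀: yes

Exact binomial: n=28, k=16, p₀=1/4=0.2500
P(X≥16) from Σ C(n,i)·p₀^i·(1−p₀)^(n−i)
p-value (one-sided, H₁ greater) = 0.00029
At α=0.01: p < α → reject H₀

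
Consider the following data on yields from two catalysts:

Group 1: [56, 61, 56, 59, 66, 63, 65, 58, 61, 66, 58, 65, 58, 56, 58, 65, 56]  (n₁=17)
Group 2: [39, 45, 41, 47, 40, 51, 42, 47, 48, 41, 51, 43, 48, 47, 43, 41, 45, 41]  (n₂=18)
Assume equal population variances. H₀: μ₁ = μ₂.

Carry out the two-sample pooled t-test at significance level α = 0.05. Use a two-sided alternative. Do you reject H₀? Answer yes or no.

reject H₀: yes

x̄₁=60.412, s₁=3.842, n₁=17
x̄₂=44.444, s₂=3.745, n₂=18
s_p² = [16·3.842² + 17·3.745²]/33 = 14.3807
SE = √(s_p²·(1/17+1/18)) = 1.2825
t = (60.412−44.444)/1.2825 = 12.4500
df = 33
p-value (two-sided) = 0.00000
At α=0.05: p < α → reject H₀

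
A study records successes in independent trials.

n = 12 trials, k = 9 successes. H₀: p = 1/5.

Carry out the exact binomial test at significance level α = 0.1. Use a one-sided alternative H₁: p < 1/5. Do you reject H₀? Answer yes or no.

Exact binomial: n=12, k=9, p₀=1/5=0.2000
P(X≤9) from Σ C(n,i)·p₀^i·(1−p₀)^(n−i)
p-value (one-sided, H₁ less) = 1.00000
At α=0.1: p ≥ α → fail to reject H₀

reject H₀: no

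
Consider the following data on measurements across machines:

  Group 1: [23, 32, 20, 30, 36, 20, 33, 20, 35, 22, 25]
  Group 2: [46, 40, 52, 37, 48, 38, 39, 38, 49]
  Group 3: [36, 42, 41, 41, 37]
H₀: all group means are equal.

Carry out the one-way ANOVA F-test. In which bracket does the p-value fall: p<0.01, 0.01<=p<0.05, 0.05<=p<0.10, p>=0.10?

Group means [26.91, 43.00, 39.40], grand mean 35.200
SSB = Σnᵢ(x̄ᵢ−x̄)² = 1391.891; SSW = ΣΣ(x−x̄ᵢ)² = 698.109
MSB = 1391.891/2 = 695.9455; MSW = 698.109/22 = 31.7322
F = MSB/MSW = 21.9318
df = (2, 22)
p-value (upper-tail) = 0.00001
→ bracket: p<0.01

p-value bracket: p<0.01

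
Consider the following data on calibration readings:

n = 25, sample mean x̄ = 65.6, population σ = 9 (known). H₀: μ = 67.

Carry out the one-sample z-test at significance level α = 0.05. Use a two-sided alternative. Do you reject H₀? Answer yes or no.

SE = σ/√n = 9/√25 = 1.8000
z = (x̄−μ₀)/SE = (65.6−67)/1.8000 = -0.7778
p-value (two-sided) = 0.43670
At α=0.05: p ≥ α → fail to reject H₀

reject H₀: no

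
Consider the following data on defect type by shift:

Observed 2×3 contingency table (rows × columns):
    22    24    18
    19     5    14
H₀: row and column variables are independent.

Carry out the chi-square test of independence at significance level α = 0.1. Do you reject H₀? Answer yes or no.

Row totals [64, 38], col totals [41, 29, 32], n=102
χ² = (22−25.73)²/25.73 + (24−18.20)²/18.20 + (18−20.08)²/20.08 + (19−15.27)²/15.27 + (5−10.80)²/10.80 + (14−11.92)²/11.92 = 6.9948
df = 2
p-value (upper-tail) = 0.03028
At α=0.1: p < α → reject H₀

reject H₀: yes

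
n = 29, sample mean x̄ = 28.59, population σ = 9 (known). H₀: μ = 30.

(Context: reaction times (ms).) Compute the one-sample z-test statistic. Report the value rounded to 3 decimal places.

test statistic = -0.844

SE = σ/√n = 9/√29 = 1.6713
z = (x̄−μ₀)/SE = (28.59−30)/1.6713 = -0.8437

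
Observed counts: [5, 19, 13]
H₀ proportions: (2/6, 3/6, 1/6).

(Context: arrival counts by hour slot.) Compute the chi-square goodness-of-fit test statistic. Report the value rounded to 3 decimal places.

n = 37; E_i = n·p_i = [12.33, 18.50, 6.17]
χ² = (5−12.33)²/12.33 + (19−18.50)²/18.50 + (13−6.17)²/6.17 = 11.9459
df = 2

test statistic = 11.946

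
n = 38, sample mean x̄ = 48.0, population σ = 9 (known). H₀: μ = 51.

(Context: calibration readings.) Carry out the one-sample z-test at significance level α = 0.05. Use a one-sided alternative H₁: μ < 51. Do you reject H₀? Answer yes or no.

reject H₀: yes

SE = σ/√n = 9/√38 = 1.4600
z = (x̄−μ₀)/SE = (48.0−51)/1.4600 = -2.0548
p-value (one-sided, H₁ less) = 0.01995
At α=0.05: p < α → reject H₀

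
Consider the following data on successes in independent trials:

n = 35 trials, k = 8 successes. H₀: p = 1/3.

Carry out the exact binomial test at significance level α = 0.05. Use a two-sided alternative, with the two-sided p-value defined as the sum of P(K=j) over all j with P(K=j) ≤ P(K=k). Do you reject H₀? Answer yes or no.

Exact binomial: n=35, k=8, p₀=1/3=0.3333
P(X=j) = C(n,j)·p₀^j·(1−p₀)^(n−j); p = Σ P(X=j) over j with P(X=j) ≤ P(X=8)
p-value (two-sided) = 0.21327
At α=0.05: p ≥ α → fail to reject H₀

reject H₀: no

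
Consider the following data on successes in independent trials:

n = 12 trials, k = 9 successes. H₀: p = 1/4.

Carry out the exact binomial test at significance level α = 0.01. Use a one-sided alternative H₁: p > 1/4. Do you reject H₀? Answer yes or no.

reject H₀: yes

Exact binomial: n=12, k=9, p₀=1/4=0.2500
P(X≥9) from Σ C(n,i)·p₀^i·(1−p₀)^(n−i)
p-value (one-sided, H₁ greater) = 0.00039
At α=0.01: p < α → reject H₀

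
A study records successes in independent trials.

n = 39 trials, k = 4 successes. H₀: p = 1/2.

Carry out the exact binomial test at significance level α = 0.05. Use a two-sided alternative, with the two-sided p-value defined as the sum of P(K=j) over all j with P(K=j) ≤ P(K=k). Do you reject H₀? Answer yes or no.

Exact binomial: n=39, k=4, p₀=1/2=0.5000
P(X=j) = C(n,j)·p₀^j·(1−p₀)^(n−j); p = Σ P(X=j) over j with P(X=j) ≤ P(X=4)
p-value (two-sided) = 0.00000
At α=0.05: p < α → reject H₀

reject H₀: yes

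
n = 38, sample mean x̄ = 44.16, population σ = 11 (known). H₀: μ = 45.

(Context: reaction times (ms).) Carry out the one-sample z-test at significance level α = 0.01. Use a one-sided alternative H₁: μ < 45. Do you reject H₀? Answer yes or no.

SE = σ/√n = 11/√38 = 1.7844
z = (x̄−μ₀)/SE = (44.16−45)/1.7844 = -0.4707
p-value (one-sided, H₁ less) = 0.31891
At α=0.01: p ≥ α → fail to reject H₀

reject H₀: no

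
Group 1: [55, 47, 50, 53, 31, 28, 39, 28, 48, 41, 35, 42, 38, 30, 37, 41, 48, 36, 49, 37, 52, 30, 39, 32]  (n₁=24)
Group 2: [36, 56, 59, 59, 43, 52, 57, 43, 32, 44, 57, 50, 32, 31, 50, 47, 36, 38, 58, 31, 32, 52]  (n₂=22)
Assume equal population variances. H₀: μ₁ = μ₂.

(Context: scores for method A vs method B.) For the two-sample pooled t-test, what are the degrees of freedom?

degrees of freedom = 44

df = n₁ + n₂ − 2 = 24 + 22 − 2 = 44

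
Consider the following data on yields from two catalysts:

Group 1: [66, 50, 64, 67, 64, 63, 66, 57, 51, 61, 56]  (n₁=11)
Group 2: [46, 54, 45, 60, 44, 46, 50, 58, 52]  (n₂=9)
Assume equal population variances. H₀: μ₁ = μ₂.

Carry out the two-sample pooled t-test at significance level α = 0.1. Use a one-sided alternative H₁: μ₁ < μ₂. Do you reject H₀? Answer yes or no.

x̄₁=60.455, s₁=6.056, n₁=11
x̄₂=50.556, s₂=5.855, n₂=9
s_p² = [10·6.056² + 8·5.855²]/18 = 35.6083
SE = √(s_p²·(1/11+1/9)) = 2.6821
t = (60.455−50.556)/2.6821 = 3.6908
df = 18
p-value (one-sided, H₁ less) = 0.99916
At α=0.1: p ≥ α → fail to reject H₀

reject H₀: no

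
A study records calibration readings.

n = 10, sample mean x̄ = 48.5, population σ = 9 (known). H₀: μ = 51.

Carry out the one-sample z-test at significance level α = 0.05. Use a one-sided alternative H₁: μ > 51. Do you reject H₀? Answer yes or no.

SE = σ/√n = 9/√10 = 2.8460
z = (x̄−μ₀)/SE = (48.5−51)/2.8460 = -0.8784
p-value (one-sided, H₁ greater) = 0.81014
At α=0.05: p ≥ α → fail to reject H₀

reject H₀: no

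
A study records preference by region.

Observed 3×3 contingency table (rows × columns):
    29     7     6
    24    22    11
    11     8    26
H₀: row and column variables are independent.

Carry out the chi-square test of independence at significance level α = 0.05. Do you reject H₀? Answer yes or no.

reject H₀: yes

Row totals [42, 57, 45], col totals [64, 37, 43], n=144
χ² = (29−18.67)²/18.67 + (7−10.79)²/10.79 + (6−12.54)²/12.54 + (24−25.33)²/25.33 + (22−14.65)²/14.65 + (11−17.02)²/17.02 + (11−20.00)²/20.00 + (8−11.56)²/11.56 + (26−13.44)²/13.44 = 33.2494
df = 4
p-value (upper-tail) = 0.00000
At α=0.05: p < α → reject H₀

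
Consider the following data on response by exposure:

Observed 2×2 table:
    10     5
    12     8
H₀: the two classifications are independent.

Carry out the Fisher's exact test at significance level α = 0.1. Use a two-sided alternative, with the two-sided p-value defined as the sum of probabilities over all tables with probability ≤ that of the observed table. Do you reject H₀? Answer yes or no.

reject H₀: no

Margins: r₁=15, r₂=20, c₁=22, c₂=13, n=35
p_obs = C(15,10)·C(20,12)/C(35,22); sum pmf over tables with pmf ≤ p_obs
p-value (two-sided) = 0.73720
At α=0.1: p ≥ α → fail to reject H₀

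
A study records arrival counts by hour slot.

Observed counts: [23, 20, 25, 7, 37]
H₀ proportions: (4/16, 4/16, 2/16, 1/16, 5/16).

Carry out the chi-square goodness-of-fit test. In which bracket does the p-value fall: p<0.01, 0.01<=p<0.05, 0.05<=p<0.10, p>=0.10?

p-value bracket: 0.01<=p<0.05

n = 112; E_i = n·p_i = [28.00, 28.00, 14.00, 7.00, 35.00]
χ² = (23−28.00)²/28.00 + (20−28.00)²/28.00 + (25−14.00)²/14.00 + (7−7.00)²/7.00 + (37−35.00)²/35.00 = 11.9357
df = 4
p-value (upper-tail) = 0.01784
→ bracket: 0.01<=p<0.05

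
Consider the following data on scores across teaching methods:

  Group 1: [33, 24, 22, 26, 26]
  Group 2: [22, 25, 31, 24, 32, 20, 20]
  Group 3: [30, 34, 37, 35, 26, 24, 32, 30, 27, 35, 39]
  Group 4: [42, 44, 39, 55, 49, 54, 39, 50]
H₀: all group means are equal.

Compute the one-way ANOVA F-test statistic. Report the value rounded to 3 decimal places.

Group means [26.20, 24.86, 31.73, 46.50], grand mean 33.097
SSB = Σnᵢ(x̄ᵢ−x̄)² = 2170.871; SSW = ΣΣ(x−x̄ᵢ)² = 727.839
MSB = 2170.871/3 = 723.6236; MSW = 727.839/27 = 26.9570
F = MSB/MSW = 26.8436
df = (3, 27)

test statistic = 26.844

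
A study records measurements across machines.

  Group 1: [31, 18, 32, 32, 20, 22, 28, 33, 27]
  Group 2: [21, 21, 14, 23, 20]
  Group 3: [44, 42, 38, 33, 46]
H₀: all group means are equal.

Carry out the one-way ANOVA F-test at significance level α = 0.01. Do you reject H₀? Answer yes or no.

Group means [27.00, 19.80, 40.60], grand mean 28.684
SSB = Σnᵢ(x̄ᵢ−x̄)² = 1130.105; SSW = ΣΣ(x−x̄ᵢ)² = 412.000
MSB = 1130.105/2 = 565.0526; MSW = 412.000/16 = 25.7500
F = MSB/MSW = 21.9438
df = (2, 16)
p-value (upper-tail) = 0.00003
At α=0.01: p < α → reject H₀

reject H₀: yes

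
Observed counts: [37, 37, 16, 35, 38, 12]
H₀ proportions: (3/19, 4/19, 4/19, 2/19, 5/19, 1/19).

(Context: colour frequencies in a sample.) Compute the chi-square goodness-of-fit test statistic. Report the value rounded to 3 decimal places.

test statistic = 32.142

n = 175; E_i = n·p_i = [27.63, 36.84, 36.84, 18.42, 46.05, 9.21]
χ² = (37−27.63)²/27.63 + (37−36.84)²/36.84 + (16−36.84)²/36.84 + (35−18.42)²/18.42 + (38−46.05)²/46.05 + (12−9.21)²/9.21 = 32.1416
df = 5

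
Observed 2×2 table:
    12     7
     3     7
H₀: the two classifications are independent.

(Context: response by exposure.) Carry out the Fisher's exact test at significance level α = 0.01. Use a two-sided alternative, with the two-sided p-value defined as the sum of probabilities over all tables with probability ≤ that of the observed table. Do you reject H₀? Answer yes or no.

Margins: r₁=19, r₂=10, c₁=15, c₂=14, n=29
p_obs = C(19,12)·C(10,3)/C(29,15); sum pmf over tables with pmf ≤ p_obs
p-value (two-sided) = 0.12814
At α=0.01: p ≥ α → fail to reject H₀

reject H₀: no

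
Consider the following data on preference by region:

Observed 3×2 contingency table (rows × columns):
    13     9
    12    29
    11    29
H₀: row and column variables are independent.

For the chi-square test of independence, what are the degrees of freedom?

df = (r−1)(c−1) = (3−1)·(2−1) = 2

degrees of freedom = 2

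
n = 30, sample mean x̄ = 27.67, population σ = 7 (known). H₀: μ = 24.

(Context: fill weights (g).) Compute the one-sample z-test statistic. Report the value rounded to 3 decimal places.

SE = σ/√n = 7/√30 = 1.2780
z = (x̄−μ₀)/SE = (27.67−24)/1.2780 = 2.8716

test statistic = 2.872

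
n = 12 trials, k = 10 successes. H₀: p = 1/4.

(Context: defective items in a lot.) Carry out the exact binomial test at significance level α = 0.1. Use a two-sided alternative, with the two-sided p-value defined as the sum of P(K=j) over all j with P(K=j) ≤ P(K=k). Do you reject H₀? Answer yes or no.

Exact binomial: n=12, k=10, p₀=1/4=0.2500
P(X=j) = C(n,j)·p₀^j·(1−p₀)^(n−j); p = Σ P(X=j) over j with P(X=j) ≤ P(X=10)
p-value (two-sided) = 0.00004
At α=0.1: p < α → reject H₀

reject H₀: yes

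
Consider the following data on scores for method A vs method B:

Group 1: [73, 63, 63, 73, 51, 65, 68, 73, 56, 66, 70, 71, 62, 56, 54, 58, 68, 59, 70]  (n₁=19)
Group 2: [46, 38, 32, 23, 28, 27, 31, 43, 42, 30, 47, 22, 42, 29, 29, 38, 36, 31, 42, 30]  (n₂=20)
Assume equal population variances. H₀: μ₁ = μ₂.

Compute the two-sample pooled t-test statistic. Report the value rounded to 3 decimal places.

x̄₁=64.158, s₁=6.930, n₁=19
x̄₂=34.300, s₂=7.519, n₂=20
s_p² = [18·6.930² + 19·7.519²]/37 = 52.3980
SE = √(s_p²·(1/19+1/20)) = 2.3190
t = (64.158−34.300)/2.3190 = 12.8754
df = 37

test statistic = 12.875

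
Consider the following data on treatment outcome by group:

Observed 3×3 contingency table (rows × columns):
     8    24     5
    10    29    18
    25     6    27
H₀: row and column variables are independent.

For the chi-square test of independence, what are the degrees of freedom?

degrees of freedom = 4

df = (r−1)(c−1) = (3−1)·(3−1) = 4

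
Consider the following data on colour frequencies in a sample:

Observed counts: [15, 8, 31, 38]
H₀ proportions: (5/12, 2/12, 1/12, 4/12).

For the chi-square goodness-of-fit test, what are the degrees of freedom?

degrees of freedom = 3

df = k − 1 = 4 − 1 = 3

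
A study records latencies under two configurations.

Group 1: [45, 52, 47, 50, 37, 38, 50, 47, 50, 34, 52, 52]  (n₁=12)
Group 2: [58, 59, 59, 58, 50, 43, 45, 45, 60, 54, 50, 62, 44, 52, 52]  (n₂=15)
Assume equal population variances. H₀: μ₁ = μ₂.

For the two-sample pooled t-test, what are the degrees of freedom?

df = n₁ + n₂ − 2 = 12 + 15 − 2 = 25

degrees of freedom = 25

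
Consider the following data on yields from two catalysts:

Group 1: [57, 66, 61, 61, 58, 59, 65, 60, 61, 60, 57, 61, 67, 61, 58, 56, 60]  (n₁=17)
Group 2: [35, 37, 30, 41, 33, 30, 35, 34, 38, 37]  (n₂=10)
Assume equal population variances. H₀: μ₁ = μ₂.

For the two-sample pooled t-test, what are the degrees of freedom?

df = n₁ + n₂ − 2 = 17 + 10 − 2 = 25

degrees of freedom = 25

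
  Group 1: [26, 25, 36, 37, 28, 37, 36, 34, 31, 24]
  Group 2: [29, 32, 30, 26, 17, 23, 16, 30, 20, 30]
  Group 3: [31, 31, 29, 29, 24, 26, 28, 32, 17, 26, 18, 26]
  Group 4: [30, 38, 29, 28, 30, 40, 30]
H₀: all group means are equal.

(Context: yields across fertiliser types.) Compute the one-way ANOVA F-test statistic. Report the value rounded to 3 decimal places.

test statistic = 4.051

Group means [31.40, 25.30, 26.42, 32.14], grand mean 28.436
SSB = Σnᵢ(x̄ᵢ−x̄)² = 331.316; SSW = ΣΣ(x−x̄ᵢ)² = 954.274
MSB = 331.316/3 = 110.4386; MSW = 954.274/35 = 27.2650
F = MSB/MSW = 4.0506
df = (3, 35)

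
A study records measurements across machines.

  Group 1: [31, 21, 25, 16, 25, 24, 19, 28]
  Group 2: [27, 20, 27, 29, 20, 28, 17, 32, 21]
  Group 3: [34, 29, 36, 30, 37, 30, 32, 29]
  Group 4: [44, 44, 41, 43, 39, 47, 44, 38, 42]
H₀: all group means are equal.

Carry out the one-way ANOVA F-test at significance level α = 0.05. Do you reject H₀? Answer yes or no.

reject H₀: yes

Group means [23.62, 24.56, 32.12, 42.44], grand mean 30.853
SSB = Σnᵢ(x̄ᵢ−x̄)² = 1997.070; SSW = ΣΣ(x−x̄ᵢ)² = 507.194
MSB = 1997.070/3 = 665.6901; MSW = 507.194/30 = 16.9065
F = MSB/MSW = 39.3748
df = (3, 30)
p-value (upper-tail) = 0.00000
At α=0.05: p < α → reject H₀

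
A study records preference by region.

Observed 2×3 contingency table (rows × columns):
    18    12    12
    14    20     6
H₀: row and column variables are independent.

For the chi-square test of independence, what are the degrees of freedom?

df = (r−1)(c−1) = (2−1)·(3−1) = 2

degrees of freedom = 2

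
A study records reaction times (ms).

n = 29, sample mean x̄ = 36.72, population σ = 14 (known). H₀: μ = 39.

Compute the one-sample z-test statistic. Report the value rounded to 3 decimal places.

test statistic = -0.877

SE = σ/√n = 14/√29 = 2.5997
z = (x̄−μ₀)/SE = (36.72−39)/2.5997 = -0.8770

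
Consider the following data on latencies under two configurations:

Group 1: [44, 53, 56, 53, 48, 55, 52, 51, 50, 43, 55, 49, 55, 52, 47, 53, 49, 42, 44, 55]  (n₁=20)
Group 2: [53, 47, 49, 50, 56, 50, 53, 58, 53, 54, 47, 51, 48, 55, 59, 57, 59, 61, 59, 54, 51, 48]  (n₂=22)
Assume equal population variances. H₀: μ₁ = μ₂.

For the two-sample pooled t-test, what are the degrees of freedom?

degrees of freedom = 40

df = n₁ + n₂ − 2 = 20 + 22 − 2 = 40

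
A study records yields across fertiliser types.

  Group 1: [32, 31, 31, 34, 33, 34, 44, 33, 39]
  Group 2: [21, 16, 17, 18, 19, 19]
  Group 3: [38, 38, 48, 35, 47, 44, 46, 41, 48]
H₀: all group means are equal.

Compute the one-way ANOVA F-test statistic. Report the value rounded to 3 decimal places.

Group means [34.56, 18.33, 42.78], grand mean 33.583
SSB = Σnᵢ(x̄ᵢ−x̄)² = 2164.722; SSW = ΣΣ(x−x̄ᵢ)² = 355.111
MSB = 2164.722/2 = 1082.3611; MSW = 355.111/21 = 16.9101
F = MSB/MSW = 64.0070
df = (2, 21)

test statistic = 64.007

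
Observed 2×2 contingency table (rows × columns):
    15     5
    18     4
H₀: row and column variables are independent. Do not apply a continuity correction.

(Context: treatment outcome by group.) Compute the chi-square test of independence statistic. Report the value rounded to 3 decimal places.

Row totals [20, 22], col totals [33, 9], n=42
χ² = (15−15.71)²/15.71 + (5−4.29)²/4.29 + (18−17.29)²/17.29 + (4−4.71)²/4.71 = 0.2893
df = 1

test statistic = 0.289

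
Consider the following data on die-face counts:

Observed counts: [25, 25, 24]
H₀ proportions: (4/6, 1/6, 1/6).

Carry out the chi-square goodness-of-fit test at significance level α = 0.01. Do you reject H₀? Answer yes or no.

n = 74; E_i = n·p_i = [49.33, 12.33, 12.33]
χ² = (25−49.33)²/49.33 + (25−12.33)²/12.33 + (24−12.33)²/12.33 = 36.0473
df = 2
p-value (upper-tail) = 0.00000
At α=0.01: p < α → reject H₀

reject H₀: yes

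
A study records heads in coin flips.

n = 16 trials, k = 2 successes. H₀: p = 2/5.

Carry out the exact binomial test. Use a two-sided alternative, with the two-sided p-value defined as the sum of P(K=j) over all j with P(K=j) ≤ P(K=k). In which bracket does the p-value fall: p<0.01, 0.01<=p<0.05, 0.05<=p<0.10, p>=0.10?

Exact binomial: n=16, k=2, p₀=2/5=0.4000
P(X=j) = C(n,j)·p₀^j·(1−p₀)^(n−j); p = Σ P(X=j) over j with P(X=j) ≤ P(X=2)
p-value (two-sided) = 0.03748
→ bracket: 0.01<=p<0.05

p-value bracket: 0.01<=p<0.05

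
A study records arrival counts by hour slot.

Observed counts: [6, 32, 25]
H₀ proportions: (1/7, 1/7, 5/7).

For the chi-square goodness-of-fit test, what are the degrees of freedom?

degrees of freedom = 2

df = k − 1 = 3 − 1 = 2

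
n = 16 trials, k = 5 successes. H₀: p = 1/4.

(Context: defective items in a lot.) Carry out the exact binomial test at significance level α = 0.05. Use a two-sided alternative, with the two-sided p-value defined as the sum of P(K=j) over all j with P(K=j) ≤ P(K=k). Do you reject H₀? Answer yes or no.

Exact binomial: n=16, k=5, p₀=1/4=0.2500
P(X=j) = C(n,j)·p₀^j·(1−p₀)^(n−j); p = Σ P(X=j) over j with P(X=j) ≤ P(X=5)
p-value (two-sided) = 0.56692
At α=0.05: p ≥ α → fail to reject H₀

reject H₀: no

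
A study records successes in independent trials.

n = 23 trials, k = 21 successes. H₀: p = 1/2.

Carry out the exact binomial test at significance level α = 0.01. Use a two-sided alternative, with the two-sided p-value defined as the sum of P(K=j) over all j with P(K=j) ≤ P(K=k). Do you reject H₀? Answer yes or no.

Exact binomial: n=23, k=21, p₀=1/2=0.5000
P(X=j) = C(n,j)·p₀^j·(1−p₀)^(n−j); p = Σ P(X=j) over j with P(X=j) ≤ P(X=21)
p-value (two-sided) = 0.00007
At α=0.01: p < α → reject H₀

reject H₀: yes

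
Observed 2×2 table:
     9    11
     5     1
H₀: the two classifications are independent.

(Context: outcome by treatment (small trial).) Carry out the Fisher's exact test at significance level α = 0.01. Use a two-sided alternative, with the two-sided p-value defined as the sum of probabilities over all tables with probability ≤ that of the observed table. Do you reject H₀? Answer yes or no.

reject H₀: no

Margins: r₁=20, r₂=6, c₁=14, c₂=12, n=26
p_obs = C(20,9)·C(6,5)/C(26,14); sum pmf over tables with pmf ≤ p_obs
p-value (two-sided) = 0.16957
At α=0.01: p ≥ α → fail to reject H₀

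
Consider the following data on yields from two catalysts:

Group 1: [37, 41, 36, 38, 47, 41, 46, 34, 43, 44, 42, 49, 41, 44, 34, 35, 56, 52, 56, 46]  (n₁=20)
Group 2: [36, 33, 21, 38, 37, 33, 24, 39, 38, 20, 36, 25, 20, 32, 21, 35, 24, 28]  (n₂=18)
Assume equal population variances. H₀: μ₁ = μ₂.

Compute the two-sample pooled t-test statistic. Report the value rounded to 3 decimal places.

test statistic = 5.903

x̄₁=43.100, s₁=6.648, n₁=20
x̄₂=30.000, s₂=7.029, n₂=18
s_p² = [19·6.648² + 17·7.029²]/36 = 46.6611
SE = √(s_p²·(1/20+1/18)) = 2.2193
t = (43.100−30.000)/2.2193 = 5.9027
df = 36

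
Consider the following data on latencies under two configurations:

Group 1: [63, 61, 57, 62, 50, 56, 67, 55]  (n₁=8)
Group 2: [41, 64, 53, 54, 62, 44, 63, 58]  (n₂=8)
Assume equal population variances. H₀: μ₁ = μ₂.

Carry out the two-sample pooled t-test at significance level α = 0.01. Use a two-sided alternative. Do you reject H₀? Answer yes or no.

x̄₁=58.875, s₁=5.384, n₁=8
x̄₂=54.875, s₂=8.659, n₂=8
s_p² = [7·5.384² + 7·8.659²]/14 = 51.9821
SE = √(s_p²·(1/8+1/8)) = 3.6049
t = (58.875−54.875)/3.6049 = 1.1096
df = 14
p-value (two-sided) = 0.28587
At α=0.01: p ≥ α → fail to reject H₀

reject H₀: no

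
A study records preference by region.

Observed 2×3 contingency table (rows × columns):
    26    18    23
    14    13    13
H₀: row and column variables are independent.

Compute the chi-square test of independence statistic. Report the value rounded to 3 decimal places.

Row totals [67, 40], col totals [40, 31, 36], n=107
χ² = (26−25.05)²/25.05 + (18−19.41)²/19.41 + (23−22.54)²/22.54 + (14−14.95)²/14.95 + (13−11.59)²/11.59 + (13−13.46)²/13.46 = 0.3964
df = 2

test statistic = 0.396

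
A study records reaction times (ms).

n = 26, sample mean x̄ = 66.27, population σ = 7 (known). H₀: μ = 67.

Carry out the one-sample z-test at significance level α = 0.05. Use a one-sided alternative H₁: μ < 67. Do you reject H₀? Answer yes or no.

reject H₀: no

SE = σ/√n = 7/√26 = 1.3728
z = (x̄−μ₀)/SE = (66.27−67)/1.3728 = -0.5318
p-value (one-sided, H₁ less) = 0.29745
At α=0.05: p ≥ α → fail to reject H₀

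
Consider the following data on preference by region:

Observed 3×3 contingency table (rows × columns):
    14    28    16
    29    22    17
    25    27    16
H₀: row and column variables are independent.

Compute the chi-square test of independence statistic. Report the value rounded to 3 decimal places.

test statistic = 5.353

Row totals [58, 68, 68], col totals [68, 77, 49], n=194
χ² = (14−20.33)²/20.33 + (28−23.02)²/23.02 + (16−14.65)²/14.65 + (29−23.84)²/23.84 + (22−26.99)²/26.99 + (17−17.18)²/17.18 + (25−23.84)²/23.84 + (27−26.99)²/26.99 + (16−17.18)²/17.18 = 5.3533
df = 4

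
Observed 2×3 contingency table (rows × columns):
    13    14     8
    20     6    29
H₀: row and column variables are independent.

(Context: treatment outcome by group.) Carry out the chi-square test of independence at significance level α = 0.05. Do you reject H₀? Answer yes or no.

Row totals [35, 55], col totals [33, 20, 37], n=90
χ² = (13−12.83)²/12.83 + (14−7.78)²/7.78 + (8−14.39)²/14.39 + (20−20.17)²/20.17 + (6−12.22)²/12.22 + (29−22.61)²/22.61 = 12.7910
df = 2
p-value (upper-tail) = 0.00167
At α=0.05: p < α → reject H₀

reject H₀: yes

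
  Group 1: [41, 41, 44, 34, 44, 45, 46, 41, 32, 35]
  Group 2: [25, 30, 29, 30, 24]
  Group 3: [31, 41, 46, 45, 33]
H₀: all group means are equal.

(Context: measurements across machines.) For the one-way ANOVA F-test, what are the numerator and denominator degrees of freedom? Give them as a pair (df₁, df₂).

degrees of freedom = [2, 17]

k = 3 groups, N = 20 total
df = (k−1, N−k) = (3−1, 20−3) = (2, 17)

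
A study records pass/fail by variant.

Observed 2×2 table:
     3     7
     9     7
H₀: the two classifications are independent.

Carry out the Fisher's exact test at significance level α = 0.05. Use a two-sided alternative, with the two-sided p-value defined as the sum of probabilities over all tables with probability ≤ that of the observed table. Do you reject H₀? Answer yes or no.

Margins: r₁=10, r₂=16, c₁=12, c₂=14, n=26
p_obs = C(10,3)·C(16,9)/C(26,12); sum pmf over tables with pmf ≤ p_obs
p-value (two-sided) = 0.24752
At α=0.05: p ≥ α → fail to reject H₀

reject H₀: no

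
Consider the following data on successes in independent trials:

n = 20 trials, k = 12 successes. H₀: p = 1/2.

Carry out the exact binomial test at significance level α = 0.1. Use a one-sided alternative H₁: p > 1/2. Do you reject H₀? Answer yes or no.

reject H₀: no

Exact binomial: n=20, k=12, p₀=1/2=0.5000
P(X≥12) from Σ C(n,i)·p₀^i·(1−p₀)^(n−i)
p-value (one-sided, H₁ greater) = 0.25172
At α=0.1: p ≥ α → fail to reject H₀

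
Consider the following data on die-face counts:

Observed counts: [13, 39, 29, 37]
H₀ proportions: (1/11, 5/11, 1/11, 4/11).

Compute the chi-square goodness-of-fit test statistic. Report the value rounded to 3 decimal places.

test statistic = 36.415

n = 118; E_i = n·p_i = [10.73, 53.64, 10.73, 42.91]
χ² = (13−10.73)²/10.73 + (39−53.64)²/53.64 + (29−10.73)²/10.73 + (37−42.91)²/42.91 = 36.4148
df = 3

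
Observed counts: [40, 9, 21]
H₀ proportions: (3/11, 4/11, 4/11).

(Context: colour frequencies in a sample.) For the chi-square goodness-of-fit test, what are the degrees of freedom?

degrees of freedom = 2

df = k − 1 = 3 − 1 = 2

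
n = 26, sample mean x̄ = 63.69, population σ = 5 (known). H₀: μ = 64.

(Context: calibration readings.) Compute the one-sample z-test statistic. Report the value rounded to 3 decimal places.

SE = σ/√n = 5/√26 = 0.9806
z = (x̄−μ₀)/SE = (63.69−64)/0.9806 = -0.3161

test statistic = -0.316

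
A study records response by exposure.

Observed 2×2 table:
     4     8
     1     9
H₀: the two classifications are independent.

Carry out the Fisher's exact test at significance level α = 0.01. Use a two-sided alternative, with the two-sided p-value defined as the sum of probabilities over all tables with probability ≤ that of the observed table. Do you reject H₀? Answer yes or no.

Margins: r₁=12, r₂=10, c₁=5, c₂=17, n=22
p_obs = C(12,4)·C(10,1)/C(22,5); sum pmf over tables with pmf ≤ p_obs
p-value (two-sided) = 0.32331
At α=0.01: p ≥ α → fail to reject H₀

reject H₀: no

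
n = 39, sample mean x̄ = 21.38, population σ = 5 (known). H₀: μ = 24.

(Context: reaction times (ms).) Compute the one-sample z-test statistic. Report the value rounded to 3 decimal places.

SE = σ/√n = 5/√39 = 0.8006
z = (x̄−μ₀)/SE = (21.38−24)/0.8006 = -3.2724

test statistic = -3.272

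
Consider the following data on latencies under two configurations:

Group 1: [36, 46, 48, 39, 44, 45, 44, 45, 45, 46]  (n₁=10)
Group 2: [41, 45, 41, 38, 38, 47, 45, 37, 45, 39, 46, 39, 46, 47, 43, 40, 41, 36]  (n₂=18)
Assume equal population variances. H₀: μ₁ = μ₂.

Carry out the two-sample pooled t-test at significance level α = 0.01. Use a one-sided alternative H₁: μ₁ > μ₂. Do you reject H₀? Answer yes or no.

x̄₁=43.800, s₁=3.584, n₁=10
x̄₂=41.889, s₂=3.660, n₂=18
s_p² = [9·3.584² + 17·3.660²]/26 = 13.2068
SE = √(s_p²·(1/10+1/18)) = 1.4333
t = (43.800−41.889)/1.4333 = 1.3333
df = 26
p-value (one-sided, H₁ greater) = 0.09699
At α=0.01: p ≥ α → fail to reject H₀

reject H₀: no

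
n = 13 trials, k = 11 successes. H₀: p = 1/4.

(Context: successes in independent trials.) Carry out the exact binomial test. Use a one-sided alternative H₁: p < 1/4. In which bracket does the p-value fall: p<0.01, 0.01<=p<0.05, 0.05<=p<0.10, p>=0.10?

p-value bracket: p>=0.10

Exact binomial: n=13, k=11, p₀=1/4=0.2500
P(X≤11) from Σ C(n,i)·p₀^i·(1−p₀)^(n−i)
p-value (one-sided, H₁ less) = 1.00000
→ bracket: p>=0.10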